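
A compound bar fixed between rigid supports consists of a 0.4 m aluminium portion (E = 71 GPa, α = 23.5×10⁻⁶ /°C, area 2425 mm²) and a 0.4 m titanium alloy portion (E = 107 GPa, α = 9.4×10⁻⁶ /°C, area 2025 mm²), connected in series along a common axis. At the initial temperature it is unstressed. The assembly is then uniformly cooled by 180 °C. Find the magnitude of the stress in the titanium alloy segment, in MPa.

σ ≈ 281 MPa (tensile)

If the supports were absent, the total length change would be Σ αᵢΔT Lᵢ = 23.5×10⁻⁶×180×400 + 9.4×10⁻⁶×180×400 = 2.369 mm.
The walls prevent any net length change, so an axial force P (same in every segment) develops. Compatibility: P · Σ Lᵢ/(AᵢEᵢ) = δ_free.
Σ Lᵢ/(AᵢEᵢ) = 400/(2425×71×10³) + 400/(2025×107×10³) = 4.169×10⁻⁶ mm/N.
So P = 2.369 / 4.169×10⁻⁶ = 568.2 kN, tensile.
σ_{titanium alloy} = P / A = 568200 / 2025 = 280.6 MPa.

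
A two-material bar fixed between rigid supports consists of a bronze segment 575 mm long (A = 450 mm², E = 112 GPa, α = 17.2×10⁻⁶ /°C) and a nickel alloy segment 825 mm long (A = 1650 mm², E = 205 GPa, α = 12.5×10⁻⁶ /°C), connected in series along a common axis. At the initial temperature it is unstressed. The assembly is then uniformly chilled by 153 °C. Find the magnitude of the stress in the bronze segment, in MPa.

With the walls removed the bar would change length by δ_free = Σ αᵢΔT Lᵢ = 17.2×10⁻⁶×153×575 + 12.5×10⁻⁶×153×825 = 3.091 mm.
The rigid supports impose zero overall length change; the single axial force P common to all segments must satisfy P Σ Lᵢ/(AᵢEᵢ) = δ_free.
Σ Lᵢ/(AᵢEᵢ) = 575/(450×112×10³) + 825/(1650×205×10³) = 1.385×10⁻⁵ mm/N.
So P = 3.091 / 1.385×10⁻⁵ = 223.2 kN, tensile.
σ_{bronze} = P / A = 223200 / 450 = 496 MPa.

σ ≈ 496 MPa (tensile)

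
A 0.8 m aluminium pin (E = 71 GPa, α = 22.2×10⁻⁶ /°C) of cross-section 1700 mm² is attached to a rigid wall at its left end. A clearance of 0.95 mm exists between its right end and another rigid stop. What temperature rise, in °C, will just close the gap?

ΔT ≈ 53.5 °C

The gap closes when αΔT L = 0.95 mm, since the pin is still unstressed at that instant.
So ΔT = g/(αL) = 0.95/(22.2×10⁻⁶ × 800) = 53.49 °C.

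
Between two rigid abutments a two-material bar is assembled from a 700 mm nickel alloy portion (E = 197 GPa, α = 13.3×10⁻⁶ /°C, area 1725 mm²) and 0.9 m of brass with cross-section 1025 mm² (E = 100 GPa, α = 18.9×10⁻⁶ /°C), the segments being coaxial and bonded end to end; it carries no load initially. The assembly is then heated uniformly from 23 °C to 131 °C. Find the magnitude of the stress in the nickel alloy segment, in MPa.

If the supports were absent, the total length change would be Σ αᵢΔT Lᵢ = 13.3×10⁻⁶×108×700 + 18.9×10⁻⁶×108×900 = 2.843 mm.
Since the ends are fixed, an axial force P builds up, equal in every segment, with P · Σ Lᵢ/(AᵢEᵢ) = δ_free.
The series flexibility is Σ Lᵢ/(AᵢEᵢ) = 700/(1725×197×10³) + 900/(1025×100×10³) = 1.084×10⁻⁵ mm/N.
Hence P = δ_free / Σ(L/AE) = 2.843/1.084×10⁻⁵ = 262.2 kN (compressive).
σ_{nickel alloy} = P / A = 262200 / 1725 = 152 MPa.

σ ≈ 152 MPa (compressive)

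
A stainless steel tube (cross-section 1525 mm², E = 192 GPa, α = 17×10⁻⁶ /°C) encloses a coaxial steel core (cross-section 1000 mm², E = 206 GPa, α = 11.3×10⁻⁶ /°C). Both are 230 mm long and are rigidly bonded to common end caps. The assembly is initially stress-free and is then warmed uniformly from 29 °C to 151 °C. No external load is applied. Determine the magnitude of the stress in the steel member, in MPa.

σ ≈ 84.1 MPa (tensile)

Equilibrium of a rigid end plate with no external load gives equal and opposite internal forces ±P in the two members. Since α_{stainless steel} > α_{steel}, heating drives the stainless steel into compression and the steel into tension.
Compatibility of the two members (thermal + elastic change equal): (α₁ − α₂)ΔT = P·[1/(A₁E₁) + 1/(A₂E₂)].
|α₁ − α₂|·ΔT = 5.7×10⁻⁶ × 122 = 0.0006954.
1/(A₁E₁) + 1/(A₂E₂) = 1/(1525×192×10³) + 1/(1000×206×10³) = 8.27×10⁻⁹ N⁻¹.
P = 0.0006954 / 8.27×10⁻⁹ = 84090 N = 84.09 kN.
σ_{steel} = P/A₂ = 84090/1000 = 84.09 MPa, tensile.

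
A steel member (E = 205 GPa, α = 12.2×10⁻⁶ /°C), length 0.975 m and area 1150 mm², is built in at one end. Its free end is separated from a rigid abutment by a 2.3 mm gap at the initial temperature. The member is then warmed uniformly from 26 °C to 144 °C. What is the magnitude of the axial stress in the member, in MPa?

σ ≈ 0 MPa

Free thermal elongation = αΔT L = 12.2×10⁻⁶ × 118 × 975 = 1.404 mm.
Since δ_free = 1.4 mm is less than the 2.3 mm gap, the member never touches the wall. No axial force develops.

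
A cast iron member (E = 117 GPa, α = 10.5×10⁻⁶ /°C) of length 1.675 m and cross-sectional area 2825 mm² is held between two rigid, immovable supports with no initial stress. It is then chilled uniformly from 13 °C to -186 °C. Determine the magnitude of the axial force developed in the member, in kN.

P ≈ 691 kN (tensile)

Full restraint means ε = 0, so the stress is σ = EαΔT = 117×10³ × 10.5×10⁻⁶ × 199 = 244.5 MPa.
Axial force P = σA = 244.5 × 2825 = 690600 N = 690.6 kN, tensile.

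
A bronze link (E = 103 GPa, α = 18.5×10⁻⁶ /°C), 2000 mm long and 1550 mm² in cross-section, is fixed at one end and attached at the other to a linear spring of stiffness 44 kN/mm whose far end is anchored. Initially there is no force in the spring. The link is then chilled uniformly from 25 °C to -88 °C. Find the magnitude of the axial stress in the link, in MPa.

σ ≈ 76.5 MPa (tensile)

Free thermal contraction: δ_free = αΔT L = 18.5×10⁻⁶ × 113 × 2000 = 4.181 mm.
With a force P in the spring, the elastic change of the link is PL/(AE) and that of the spring is P/k; compatibility requires their sum to equal δ_free.
P [ L/(AE) + 1/k ] = δ_free → P [ 2000/(1550×103×10³) + 1/(44×10³) ] = 4.181.
P = 4.181 / 3.525×10⁻⁵ = 118600 N.
σ = P/A = 118600/1550 = 76.51 MPa.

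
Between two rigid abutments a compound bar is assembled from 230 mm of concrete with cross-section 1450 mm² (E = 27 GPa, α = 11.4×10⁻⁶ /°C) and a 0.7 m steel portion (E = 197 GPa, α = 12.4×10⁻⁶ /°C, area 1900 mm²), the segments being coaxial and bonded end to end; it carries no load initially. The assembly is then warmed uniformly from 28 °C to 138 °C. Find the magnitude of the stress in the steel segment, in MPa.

σ ≈ 84.5 MPa (compressive)

With the walls removed the bar would change length by δ_free = Σ αᵢΔT Lᵢ = 11.4×10⁻⁶×110×230 + 12.4×10⁻⁶×110×700 = 1.243 mm.
Since the ends are fixed, an axial force P builds up, equal in every segment, with P · Σ Lᵢ/(AᵢEᵢ) = δ_free.
Σ Lᵢ/(AᵢEᵢ) = 230/(1450×27×10³) + 700/(1900×197×10³) = 7.745×10⁻⁶ mm/N.
P = 1.243 / 7.745×10⁻⁶ = 160500 N = 160.5 kN, compressive.
σ_{steel} = P / A = 160500 / 1900 = 84.48 MPa.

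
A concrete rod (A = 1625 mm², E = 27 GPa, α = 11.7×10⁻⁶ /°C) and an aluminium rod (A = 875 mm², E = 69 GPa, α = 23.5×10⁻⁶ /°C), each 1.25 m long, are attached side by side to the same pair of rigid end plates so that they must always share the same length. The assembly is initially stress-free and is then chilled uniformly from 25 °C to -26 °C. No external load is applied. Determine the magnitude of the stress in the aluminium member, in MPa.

Equilibrium of a rigid end plate with no external load gives equal and opposite internal forces ±P in the two members. Since α_{aluminium} > α_{concrete}, cooling drives the aluminium into tension and the concrete into compression.
Equating the net (thermal + elastic) strains gives |α₁ − α₂|·ΔT = P·[1/(A₁E₁) + 1/(A₂E₂)].
|α₁ − α₂|·ΔT = 11.8×10⁻⁶ × 51 = 0.0006018.
1/(A₁E₁) + 1/(A₂E₂) = 1/(1625×27×10³) + 1/(875×69×10³) = 3.936×10⁻⁸ N⁻¹.
So P = 0.0006018 / 3.936×10⁻⁸ = 15.29 kN.
σ_{aluminium} = P/A₂ = 15290/875 = 17.48 MPa, tensile.

σ ≈ 17.5 MPa (tensile)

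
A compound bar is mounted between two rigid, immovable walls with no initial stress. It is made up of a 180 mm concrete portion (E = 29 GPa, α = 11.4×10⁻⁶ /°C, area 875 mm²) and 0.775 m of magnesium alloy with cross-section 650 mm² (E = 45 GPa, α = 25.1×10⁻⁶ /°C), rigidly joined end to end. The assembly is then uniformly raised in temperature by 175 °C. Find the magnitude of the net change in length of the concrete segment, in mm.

If the supports were absent, the total length change would be Σ αᵢΔT Lᵢ = 11.4×10⁻⁶×175×180 + 25.1×10⁻⁶×175×775 = 3.763 mm.
Since the ends are fixed, an axial force P builds up, equal in every segment, with P · Σ Lᵢ/(AᵢEᵢ) = δ_free.
The series flexibility is Σ Lᵢ/(AᵢEᵢ) = 180/(875×29×10³) + 775/(650×45×10³) = 3.359×10⁻⁵ mm/N.
Hence P = δ_free / Σ(L/AE) = 3.763/3.359×10⁻⁵ = 112 kN (compressive).
For the concrete segment, free thermal change = 11.4×10⁻⁶×175×180 = 0.3591 mm and elastic change from P = 112000×180/(875×29×10³) = 0.7948 mm; these oppose, so the net change is 0.436 mm (segment shortens).

|ΔL| ≈ 0.436 mm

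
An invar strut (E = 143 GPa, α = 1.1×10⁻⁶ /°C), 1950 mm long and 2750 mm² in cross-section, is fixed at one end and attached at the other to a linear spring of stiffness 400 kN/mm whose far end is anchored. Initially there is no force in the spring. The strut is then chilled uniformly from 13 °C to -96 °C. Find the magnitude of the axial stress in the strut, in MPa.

Free thermal contraction: δ_free = αΔT L = 1.1×10⁻⁶ × 109 × 1950 = 0.2338 mm.
With a force P in the spring, the elastic change of the strut is PL/(AE) and that of the spring is P/k; compatibility requires their sum to equal δ_free.
P [ L/(AE) + 1/k ] = δ_free → P [ 1950/(2750×143×10³) + 1/(400×10³) ] = 0.2338.
P = 0.2338 / 7.459×10⁻⁶ = 31350 N.
σ = P/A = 31350/2750 = 11.4 MPa.

σ ≈ 11.4 MPa (tensile)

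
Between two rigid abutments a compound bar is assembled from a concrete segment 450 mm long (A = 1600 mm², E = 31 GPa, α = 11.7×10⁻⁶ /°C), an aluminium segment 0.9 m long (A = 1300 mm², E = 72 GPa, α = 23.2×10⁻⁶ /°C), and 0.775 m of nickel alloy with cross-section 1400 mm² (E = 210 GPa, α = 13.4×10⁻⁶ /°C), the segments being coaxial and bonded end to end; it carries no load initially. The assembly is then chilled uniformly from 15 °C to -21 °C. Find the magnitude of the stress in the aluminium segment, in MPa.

Free thermal contraction of the whole bar: Σ αᵢΔT Lᵢ = 11.7×10⁻⁶×36×450 + 23.2×10⁻⁶×36×900 + 13.4×10⁻⁶×36×775 = 1.315 mm.
The walls prevent any net length change, so an axial force P (same in every segment) develops. Compatibility: P · Σ Lᵢ/(AᵢEᵢ) = δ_free.
The series flexibility is Σ Lᵢ/(AᵢEᵢ) = 450/(1600×31×10³) + 900/(1300×72×10³) + 775/(1400×210×10³) = 2.132×10⁻⁵ mm/N.
So P = 1.315 / 2.132×10⁻⁵ = 61.67 kN, tensile.
σ_{aluminium} = P / A = 61670 / 1300 = 47.44 MPa.

σ ≈ 47.4 MPa (tensile)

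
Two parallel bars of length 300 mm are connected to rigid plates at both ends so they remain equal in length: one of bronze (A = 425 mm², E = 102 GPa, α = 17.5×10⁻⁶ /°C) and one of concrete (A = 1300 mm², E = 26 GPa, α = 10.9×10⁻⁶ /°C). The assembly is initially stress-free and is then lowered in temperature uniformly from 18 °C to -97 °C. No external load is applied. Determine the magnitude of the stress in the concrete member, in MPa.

Both members must finish at the same length. With the larger α, the bronze tends to over-contract; the plates restrain it, putting the bronze in tension and the concrete in compression. With no external load the two internal forces are equal and opposite, magnitude P.
Equating the net (thermal + elastic) strains gives |α₁ − α₂|·ΔT = P·[1/(A₁E₁) + 1/(A₂E₂)].
|α₁ − α₂|·ΔT = 6.6×10⁻⁶ × 115 = 0.000759.
1/(A₁E₁) + 1/(A₂E₂) = 1/(425×102×10³) + 1/(1300×26×10³) = 5.265×10⁻⁸ N⁻¹.
So P = 0.000759 / 5.265×10⁻⁸ = 14.41 kN.
σ_{concrete} = P/A₂ = 14410/1300 = 11.09 MPa, compressive.

σ ≈ 11.1 MPa (compressive)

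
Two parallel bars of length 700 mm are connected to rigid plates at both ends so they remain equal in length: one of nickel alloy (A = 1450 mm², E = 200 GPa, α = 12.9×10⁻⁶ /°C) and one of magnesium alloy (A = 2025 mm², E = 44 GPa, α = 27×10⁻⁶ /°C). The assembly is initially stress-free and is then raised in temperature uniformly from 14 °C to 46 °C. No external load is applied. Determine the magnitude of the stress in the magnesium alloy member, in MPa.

The magnesium alloy has the larger α, so on heating it would change length more than the nickel alloy if both were free. The rigid plates force a common final length, so the magnesium alloy is put into compression and the nickel alloy into tension, with equal and opposite forces P (no external load).
Setting the final lengths equal and cancelling L: (α₁ − α₂)ΔT = P/(A₁E₁) + P/(A₂E₂).
|α₁ − α₂|·ΔT = 14.1×10⁻⁶ × 32 = 0.0004512.
1/(A₁E₁) + 1/(A₂E₂) = 1/(1450×200×10³) + 1/(2025×44×10³) = 1.467×10⁻⁸ N⁻¹.
So P = 0.0004512 / 1.467×10⁻⁸ = 30.75 kN.
σ_{magnesium alloy} = P/A₂ = 30750/2025 = 15.19 MPa, compressive.

σ ≈ 15.2 MPa (compressive)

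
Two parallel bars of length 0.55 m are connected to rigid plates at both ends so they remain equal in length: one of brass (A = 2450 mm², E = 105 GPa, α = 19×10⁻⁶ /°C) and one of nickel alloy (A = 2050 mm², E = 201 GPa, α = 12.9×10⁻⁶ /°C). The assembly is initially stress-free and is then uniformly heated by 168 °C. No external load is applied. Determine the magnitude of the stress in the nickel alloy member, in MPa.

Both members must finish at the same length. With the larger α, the brass tends to over-expand; the plates restrain it, putting the brass in compression and the nickel alloy in tension. With no external load the two internal forces are equal and opposite, magnitude P.
Setting the final lengths equal and cancelling L: (α₁ − α₂)ΔT = P/(A₁E₁) + P/(A₂E₂).
|α₁ − α₂|·ΔT = 6.1×10⁻⁶ × 168 = 0.001025.
1/(A₁E₁) + 1/(A₂E₂) = 1/(2450×105×10³) + 1/(2050×201×10³) = 6.314×10⁻⁹ N⁻¹.
P = 0.001025 / 6.314×10⁻⁹ = 162300 N = 162.3 kN.
σ_{nickel alloy} = P/A₂ = 162300/2050 = 79.17 MPa, tensile.

σ ≈ 79.2 MPa (tensile)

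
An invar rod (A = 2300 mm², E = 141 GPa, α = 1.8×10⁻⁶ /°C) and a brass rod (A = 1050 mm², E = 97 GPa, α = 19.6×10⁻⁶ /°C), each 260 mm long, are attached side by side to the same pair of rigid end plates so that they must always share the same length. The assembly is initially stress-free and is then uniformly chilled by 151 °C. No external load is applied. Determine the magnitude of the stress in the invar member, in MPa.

σ ≈ 90.6 MPa (compressive)

Equilibrium of a rigid end plate with no external load gives equal and opposite internal forces ±P in the two members. Since α_{brass} > α_{invar}, cooling drives the brass into tension and the invar into compression.
Compatibility of the two members (thermal + elastic change equal): (α₁ − α₂)ΔT = P·[1/(A₁E₁) + 1/(A₂E₂)].
|α₁ − α₂|·ΔT = 17.8×10⁻⁶ × 151 = 0.002688.
1/(A₁E₁) + 1/(A₂E₂) = 1/(2300×141×10³) + 1/(1050×97×10³) = 1.29×10⁻⁸ N⁻¹.
So P = 0.002688 / 1.29×10⁻⁸ = 208.3 kN.
σ_{invar} = P/A₁ = 208300/2300 = 90.58 MPa, compressive.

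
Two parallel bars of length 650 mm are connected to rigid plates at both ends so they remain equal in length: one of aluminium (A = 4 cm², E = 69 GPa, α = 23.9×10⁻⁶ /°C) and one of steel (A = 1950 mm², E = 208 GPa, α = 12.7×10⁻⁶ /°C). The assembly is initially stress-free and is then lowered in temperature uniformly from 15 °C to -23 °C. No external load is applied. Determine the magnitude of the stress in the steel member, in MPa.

The aluminium has the larger α, so on cooling it would change length more than the steel if both were free. The rigid plates force a common final length, so the aluminium is put into tension and the steel into compression, with equal and opposite forces P (no external load).
Compatibility of the two members (thermal + elastic change equal): (α₁ − α₂)ΔT = P·[1/(A₁E₁) + 1/(A₂E₂)].
|α₁ − α₂|·ΔT = 11.2×10⁻⁶ × 38 = 0.0004256.
1/(A₁E₁) + 1/(A₂E₂) = 1/(400×69×10³) + 1/(1950×208×10³) = 3.87×10⁻⁸ N⁻¹.
P = 0.0004256 / 3.87×10⁻⁸ = 11000 N = 11 kN.
σ_{steel} = P/A₂ = 11000/1950 = 5.64 MPa, compressive.

σ ≈ 5.64 MPa (compressive)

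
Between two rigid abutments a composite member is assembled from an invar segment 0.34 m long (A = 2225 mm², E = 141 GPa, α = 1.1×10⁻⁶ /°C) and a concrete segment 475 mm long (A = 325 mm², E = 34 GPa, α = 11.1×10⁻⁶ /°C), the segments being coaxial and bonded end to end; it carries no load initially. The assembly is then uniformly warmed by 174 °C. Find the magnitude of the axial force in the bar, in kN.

Free thermal expansion of the whole bar: Σ αᵢΔT Lᵢ = 1.1×10⁻⁶×174×340 + 11.1×10⁻⁶×174×475 = 0.9825 mm.
The rigid supports impose zero overall length change; the single axial force P common to all segments must satisfy P Σ Lᵢ/(AᵢEᵢ) = δ_free.
The series flexibility is Σ Lᵢ/(AᵢEᵢ) = 340/(2225×141×10³) + 475/(325×34×10³) = 4.407×10⁻⁵ mm/N.
P = 0.9825 / 4.407×10⁻⁵ = 22290 N = 22.29 kN, compressive.

P ≈ 22.3 kN (compressive)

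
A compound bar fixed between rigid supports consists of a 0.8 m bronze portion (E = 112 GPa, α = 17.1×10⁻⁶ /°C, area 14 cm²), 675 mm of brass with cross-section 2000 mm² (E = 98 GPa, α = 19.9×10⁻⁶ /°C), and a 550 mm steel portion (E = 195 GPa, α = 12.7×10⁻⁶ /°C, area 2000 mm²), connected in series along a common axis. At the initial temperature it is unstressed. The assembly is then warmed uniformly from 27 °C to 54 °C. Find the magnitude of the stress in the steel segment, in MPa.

σ ≈ 46.2 MPa (compressive)

Free thermal expansion of the whole bar: Σ αᵢΔT Lᵢ = 17.1×10⁻⁶×27×800 + 19.9×10⁻⁶×27×675 + 12.7×10⁻⁶×27×550 = 0.9206 mm.
The rigid supports impose zero overall length change; the single axial force P common to all segments must satisfy P Σ Lᵢ/(AᵢEᵢ) = δ_free.
Σ Lᵢ/(AᵢEᵢ) = 800/(1400×112×10³) + 675/(2000×98×10³) + 550/(2000×195×10³) = 9.956×10⁻⁶ mm/N.
Hence P = δ_free / Σ(L/AE) = 0.9206/9.956×10⁻⁶ = 92.47 kN (compressive).
σ_{steel} = P / A = 92470 / 2000 = 46.23 MPa.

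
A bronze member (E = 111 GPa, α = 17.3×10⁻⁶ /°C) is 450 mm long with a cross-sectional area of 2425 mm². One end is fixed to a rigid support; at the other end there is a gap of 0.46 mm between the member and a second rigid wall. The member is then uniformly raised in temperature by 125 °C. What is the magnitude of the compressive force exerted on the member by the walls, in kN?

Unrestrained expansion: δ_free = αΔT L = 17.3×10⁻⁶ × 125 × 450 = 0.9731 mm.
The gap closes (δ_free > 0.46 mm) and the wall then resists a further 0.9731 − 0.46 = 0.5131 mm of expansion.
So σ = E(δ_free − g)/L = 111×10³ × 0.5131/450 = 126.6 MPa.
Force on the wall = σA = 126.6 × 2425 mm² = 306.9 kN.

P ≈ 307 kN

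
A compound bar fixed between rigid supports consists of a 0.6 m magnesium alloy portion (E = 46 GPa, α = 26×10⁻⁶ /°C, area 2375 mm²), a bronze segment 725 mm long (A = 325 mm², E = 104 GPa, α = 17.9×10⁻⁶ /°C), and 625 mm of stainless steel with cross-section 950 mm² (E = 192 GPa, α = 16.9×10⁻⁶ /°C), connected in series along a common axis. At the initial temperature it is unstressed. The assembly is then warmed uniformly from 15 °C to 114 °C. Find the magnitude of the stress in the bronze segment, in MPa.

σ ≈ 393 MPa (compressive)

Free thermal expansion of the whole bar: Σ αᵢΔT Lᵢ = 26×10⁻⁶×99×600 + 17.9×10⁻⁶×99×725 + 16.9×10⁻⁶×99×625 = 3.875 mm.
Since the ends are fixed, an axial force P builds up, equal in every segment, with P · Σ Lᵢ/(AᵢEᵢ) = δ_free.
Σ Lᵢ/(AᵢEᵢ) = 600/(2375×46×10³) + 725/(325×104×10³) + 625/(950×192×10³) = 3.037×10⁻⁵ mm/N.
Hence P = δ_free / Σ(L/AE) = 3.875/3.037×10⁻⁵ = 127.6 kN (compressive).
σ_{bronze} = P / A = 127600 / 325 = 392.6 MPa.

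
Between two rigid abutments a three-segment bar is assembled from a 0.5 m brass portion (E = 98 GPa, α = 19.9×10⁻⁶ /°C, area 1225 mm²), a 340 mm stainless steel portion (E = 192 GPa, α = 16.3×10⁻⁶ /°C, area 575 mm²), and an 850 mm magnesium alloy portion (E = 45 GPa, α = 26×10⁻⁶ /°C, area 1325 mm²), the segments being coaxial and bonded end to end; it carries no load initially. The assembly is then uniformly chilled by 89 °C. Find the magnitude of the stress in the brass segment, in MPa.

σ ≈ 127 MPa (tensile)

If the supports were absent, the total length change would be Σ αᵢΔT Lᵢ = 19.9×10⁻⁶×89×500 + 16.3×10⁻⁶×89×340 + 26×10⁻⁶×89×850 = 3.346 mm.
Since the ends are fixed, an axial force P builds up, equal in every segment, with P · Σ Lᵢ/(AᵢEᵢ) = δ_free.
The series flexibility is Σ Lᵢ/(AᵢEᵢ) = 500/(1225×98×10³) + 340/(575×192×10³) + 850/(1325×45×10³) = 2.15×10⁻⁵ mm/N.
So P = 3.346 / 2.15×10⁻⁵ = 155.6 kN, tensile.
σ_{brass} = P / A = 155600 / 1225 = 127 MPa.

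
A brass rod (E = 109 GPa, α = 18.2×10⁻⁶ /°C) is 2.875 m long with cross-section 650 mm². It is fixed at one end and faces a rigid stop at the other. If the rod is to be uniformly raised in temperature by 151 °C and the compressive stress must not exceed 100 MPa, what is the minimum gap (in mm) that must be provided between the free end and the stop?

Free expansion if unrestrained: δ_free = αΔT L = 18.2×10⁻⁶ × 151 × 2875 = 7.901 mm.
At the allowable stress the elastic shortening the wall may impose is σL/E = 100 × 2875 / (109×10³) = 2.638 mm.
So the gap has to take up the difference, g_min = δ_free − σL/E = 7.901 − 2.638 = 5.263 mm.

g ≈ 5.26 mm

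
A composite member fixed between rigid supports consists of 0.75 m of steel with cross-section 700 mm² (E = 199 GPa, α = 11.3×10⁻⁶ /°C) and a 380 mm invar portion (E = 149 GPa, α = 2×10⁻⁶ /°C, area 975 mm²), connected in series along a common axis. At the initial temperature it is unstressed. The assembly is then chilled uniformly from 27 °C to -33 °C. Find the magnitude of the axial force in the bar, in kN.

If the supports were absent, the total length change would be Σ αᵢΔT Lᵢ = 11.3×10⁻⁶×60×750 + 2×10⁻⁶×60×380 = 0.5541 mm.
The rigid supports impose zero overall length change; the single axial force P common to all segments must satisfy P Σ Lᵢ/(AᵢEᵢ) = δ_free.
Σ Lᵢ/(AᵢEᵢ) = 750/(700×199×10³) + 380/(975×149×10³) = 8×10⁻⁶ mm/N.
So P = 0.5541 / 8×10⁻⁶ = 69.26 kN, tensile.

P ≈ 69.3 kN (tensile)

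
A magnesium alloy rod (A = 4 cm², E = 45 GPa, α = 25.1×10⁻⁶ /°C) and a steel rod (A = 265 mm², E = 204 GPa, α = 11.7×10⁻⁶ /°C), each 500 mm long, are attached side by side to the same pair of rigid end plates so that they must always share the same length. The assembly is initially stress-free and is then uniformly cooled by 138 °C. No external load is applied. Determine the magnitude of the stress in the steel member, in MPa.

σ ≈ 94.2 MPa (compressive)

Both members must finish at the same length. With the larger α, the magnesium alloy tends to over-contract; the plates restrain it, putting the magnesium alloy in tension and the steel in compression. With no external load the two internal forces are equal and opposite, magnitude P.
Compatibility of the two members (thermal + elastic change equal): (α₁ − α₂)ΔT = P·[1/(A₁E₁) + 1/(A₂E₂)].
|α₁ − α₂|·ΔT = 13.4×10⁻⁶ × 138 = 0.001849.
1/(A₁E₁) + 1/(A₂E₂) = 1/(400×45×10³) + 1/(265×204×10³) = 7.405×10⁻⁸ N⁻¹.
So P = 0.001849 / 7.405×10⁻⁸ = 24.97 kN.
σ_{steel} = P/A₂ = 24970/265 = 94.23 MPa, compressive.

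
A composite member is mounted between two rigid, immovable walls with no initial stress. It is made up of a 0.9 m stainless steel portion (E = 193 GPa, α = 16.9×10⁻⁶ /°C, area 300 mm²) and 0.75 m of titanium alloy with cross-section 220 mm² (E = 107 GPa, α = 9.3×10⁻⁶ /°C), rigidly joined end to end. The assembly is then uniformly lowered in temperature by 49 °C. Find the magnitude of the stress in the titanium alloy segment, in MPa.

Free thermal contraction of the whole bar: Σ αᵢΔT Lᵢ = 16.9×10⁻⁶×49×900 + 9.3×10⁻⁶×49×750 = 1.087 mm.
Since the ends are fixed, an axial force P builds up, equal in every segment, with P · Σ Lᵢ/(AᵢEᵢ) = δ_free.
The series flexibility is Σ Lᵢ/(AᵢEᵢ) = 900/(300×193×10³) + 750/(220×107×10³) = 4.74×10⁻⁵ mm/N.
So P = 1.087 / 4.74×10⁻⁵ = 22.93 kN, tensile.
σ_{titanium alloy} = P / A = 22930 / 220 = 104.2 MPa.

σ ≈ 104 MPa (tensile)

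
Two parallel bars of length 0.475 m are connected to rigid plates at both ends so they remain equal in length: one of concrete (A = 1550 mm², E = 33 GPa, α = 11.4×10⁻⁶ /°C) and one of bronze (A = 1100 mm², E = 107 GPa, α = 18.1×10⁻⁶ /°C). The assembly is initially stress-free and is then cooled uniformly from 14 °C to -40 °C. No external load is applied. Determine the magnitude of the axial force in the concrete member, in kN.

P ≈ 12.9 kN (compressive in the concrete)

The bronze has the larger α, so on cooling it would change length more than the concrete if both were free. The rigid plates force a common final length, so the bronze is put into tension and the concrete into compression, with equal and opposite forces P (no external load).
Compatibility of the two members (thermal + elastic change equal): (α₁ − α₂)ΔT = P·[1/(A₁E₁) + 1/(A₂E₂)].
|α₁ − α₂|·ΔT = 6.7×10⁻⁶ × 54 = 0.0003618.
1/(A₁E₁) + 1/(A₂E₂) = 1/(1550×33×10³) + 1/(1100×107×10³) = 2.805×10⁻⁸ N⁻¹.
P = 0.0003618 / 2.805×10⁻⁸ = 12900 N = 12.9 kN.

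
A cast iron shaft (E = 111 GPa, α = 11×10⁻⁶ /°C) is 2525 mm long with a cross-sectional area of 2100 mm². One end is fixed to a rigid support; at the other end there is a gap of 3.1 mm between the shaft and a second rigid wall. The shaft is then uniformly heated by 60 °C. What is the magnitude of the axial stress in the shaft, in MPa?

σ ≈ 0 MPa

Free thermal elongation = αΔT L = 11×10⁻⁶ × 60 × 2525 = 1.667 mm.
This is smaller than the 3.1 mm clearance, so the shaft expands freely without reaching the stop — the stress is zero.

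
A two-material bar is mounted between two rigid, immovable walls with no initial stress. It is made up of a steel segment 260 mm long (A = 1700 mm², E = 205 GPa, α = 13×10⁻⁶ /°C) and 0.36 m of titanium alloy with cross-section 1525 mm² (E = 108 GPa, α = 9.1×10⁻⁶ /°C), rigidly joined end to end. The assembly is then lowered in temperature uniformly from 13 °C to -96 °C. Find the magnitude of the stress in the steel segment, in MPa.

σ ≈ 146 MPa (tensile)

With the walls removed the bar would change length by δ_free = Σ αᵢΔT Lᵢ = 13×10⁻⁶×109×260 + 9.1×10⁻⁶×109×360 = 0.7255 mm.
Since the ends are fixed, an axial force P builds up, equal in every segment, with P · Σ Lᵢ/(AᵢEᵢ) = δ_free.
Σ Lᵢ/(AᵢEᵢ) = 260/(1700×205×10³) + 360/(1525×108×10³) = 2.932×10⁻⁶ mm/N.
So P = 0.7255 / 2.932×10⁻⁶ = 247.5 kN, tensile.
σ_{steel} = P / A = 247500 / 1700 = 145.6 MPa.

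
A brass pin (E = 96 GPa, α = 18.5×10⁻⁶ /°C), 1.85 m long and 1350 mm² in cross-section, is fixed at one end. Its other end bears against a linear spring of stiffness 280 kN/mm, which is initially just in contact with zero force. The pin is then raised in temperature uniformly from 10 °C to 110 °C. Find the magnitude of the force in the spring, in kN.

The unrestrained thermal change is αΔT L = 18.5×10⁻⁶ × 100 × 1850 = 3.422 mm.
With a force P in the spring, the elastic change of the pin is PL/(AE) and that of the spring is P/k; compatibility requires their sum to equal δ_free.
P [ L/(AE) + 1/k ] = δ_free → P [ 1850/(1350×96×10³) + 1/(280×10³) ] = 3.422.
P = 3.422 / 1.785×10⁻⁵ = 191800 N.

P ≈ 192 kN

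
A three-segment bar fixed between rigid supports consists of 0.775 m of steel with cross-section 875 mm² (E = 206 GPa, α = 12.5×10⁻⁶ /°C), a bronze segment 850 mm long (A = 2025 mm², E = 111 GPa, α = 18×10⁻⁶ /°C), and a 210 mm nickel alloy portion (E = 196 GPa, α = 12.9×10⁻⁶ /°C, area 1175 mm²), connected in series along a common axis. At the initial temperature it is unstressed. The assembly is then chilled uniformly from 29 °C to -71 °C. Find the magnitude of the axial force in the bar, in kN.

P ≈ 308 kN (tensile)

Free thermal contraction of the whole bar: Σ αᵢΔT Lᵢ = 12.5×10⁻⁶×100×775 + 18×10⁻⁶×100×850 + 12.9×10⁻⁶×100×210 = 2.77 mm.
The rigid supports impose zero overall length change; the single axial force P common to all segments must satisfy P Σ Lᵢ/(AᵢEᵢ) = δ_free.
Σ Lᵢ/(AᵢEᵢ) = 775/(875×206×10³) + 850/(2025×111×10³) + 210/(1175×196×10³) = 8.993×10⁻⁶ mm/N.
So P = 2.77 / 8.993×10⁻⁶ = 308 kN, tensile.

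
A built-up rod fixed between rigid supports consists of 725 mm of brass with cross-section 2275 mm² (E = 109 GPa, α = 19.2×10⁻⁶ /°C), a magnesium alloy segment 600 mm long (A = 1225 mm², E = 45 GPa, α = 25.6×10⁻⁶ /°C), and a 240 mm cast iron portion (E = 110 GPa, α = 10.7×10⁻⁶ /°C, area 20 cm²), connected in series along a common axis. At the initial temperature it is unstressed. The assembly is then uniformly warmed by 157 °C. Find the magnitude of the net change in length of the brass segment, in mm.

If the supports were absent, the total length change would be Σ αᵢΔT Lᵢ = 19.2×10⁻⁶×157×725 + 25.6×10⁻⁶×157×600 + 10.7×10⁻⁶×157×240 = 5 mm.
The walls prevent any net length change, so an axial force P (same in every segment) develops. Compatibility: P · Σ Lᵢ/(AᵢEᵢ) = δ_free.
The series flexibility is Σ Lᵢ/(AᵢEᵢ) = 725/(2275×109×10³) + 600/(1225×45×10³) + 240/(2000×110×10³) = 1.49×10⁻⁵ mm/N.
P = 5 / 1.49×10⁻⁵ = 335600 N = 335.6 kN, compressive.
For the brass segment, free thermal change = 19.2×10⁻⁶×157×725 = 2.185 mm and elastic change from P = 335600×725/(2275×109×10³) = 0.9812 mm; these oppose, so the net change is 1.2 mm (segment lengthens).

|ΔL| ≈ 1.2 mm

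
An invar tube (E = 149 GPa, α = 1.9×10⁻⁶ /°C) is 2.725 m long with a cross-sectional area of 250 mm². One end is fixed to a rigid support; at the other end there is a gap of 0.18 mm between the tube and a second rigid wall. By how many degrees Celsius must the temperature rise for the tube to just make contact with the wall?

The gap closes when αΔT L = 0.18 mm, since the tube is still unstressed at that instant.
ΔT = 0.18 / (1.9×10⁻⁶ × 2725) = 34.77 °C.

ΔT ≈ 34.8 °C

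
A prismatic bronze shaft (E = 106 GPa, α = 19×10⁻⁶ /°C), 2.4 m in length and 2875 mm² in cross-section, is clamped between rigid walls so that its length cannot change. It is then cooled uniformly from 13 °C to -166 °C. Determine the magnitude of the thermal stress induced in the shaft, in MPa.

Because both ends are immovable the net strain is zero, and the suppressed thermal strain is αΔT = 19×10⁻⁶ × 179 = 3401×10⁻⁶.
The stress required to suppress this strain is σ = Eε = 106×10³ × 3401×10⁻⁶ = 360.5 MPa, tensile since the shaft is trying to contract.

σ ≈ 361 MPa (tensile)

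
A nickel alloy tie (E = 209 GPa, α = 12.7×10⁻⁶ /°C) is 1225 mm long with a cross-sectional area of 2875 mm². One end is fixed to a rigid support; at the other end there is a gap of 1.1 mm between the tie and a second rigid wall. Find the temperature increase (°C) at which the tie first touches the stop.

The gap closes when αΔT L = 1.1 mm, since the tie is still unstressed at that instant.
ΔT = 1.1 / (12.7×10⁻⁶ × 1225) = 70.71 °C.

ΔT ≈ 70.7 °C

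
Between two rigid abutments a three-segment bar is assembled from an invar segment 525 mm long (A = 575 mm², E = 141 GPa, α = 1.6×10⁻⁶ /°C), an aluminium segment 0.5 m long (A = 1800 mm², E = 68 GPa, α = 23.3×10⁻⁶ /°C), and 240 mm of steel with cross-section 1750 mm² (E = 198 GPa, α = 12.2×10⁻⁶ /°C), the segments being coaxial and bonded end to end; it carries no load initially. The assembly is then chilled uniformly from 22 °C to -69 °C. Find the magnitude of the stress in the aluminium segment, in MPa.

σ ≈ 69.3 MPa (tensile)

Free thermal contraction of the whole bar: Σ αᵢΔT Lᵢ = 1.6×10⁻⁶×91×525 + 23.3×10⁻⁶×91×500 + 12.2×10⁻⁶×91×240 = 1.403 mm.
Since the ends are fixed, an axial force P builds up, equal in every segment, with P · Σ Lᵢ/(AᵢEᵢ) = δ_free.
Σ Lᵢ/(AᵢEᵢ) = 525/(575×141×10³) + 500/(1800×68×10³) + 240/(1750×198×10³) = 1.125×10⁻⁵ mm/N.
Hence P = δ_free / Σ(L/AE) = 1.403/1.125×10⁻⁵ = 124.7 kN (tensile).
σ_{aluminium} = P / A = 124700 / 1800 = 69.27 MPa.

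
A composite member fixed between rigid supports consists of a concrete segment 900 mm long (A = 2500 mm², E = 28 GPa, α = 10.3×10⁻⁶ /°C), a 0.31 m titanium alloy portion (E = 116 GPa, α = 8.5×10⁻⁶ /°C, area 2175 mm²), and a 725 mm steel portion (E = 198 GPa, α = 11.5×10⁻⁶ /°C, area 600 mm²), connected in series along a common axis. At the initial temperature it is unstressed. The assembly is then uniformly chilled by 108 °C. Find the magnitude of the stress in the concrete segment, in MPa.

If the supports were absent, the total length change would be Σ αᵢΔT Lᵢ = 10.3×10⁻⁶×108×900 + 8.5×10⁻⁶×108×310 + 11.5×10⁻⁶×108×725 = 2.186 mm.
The rigid supports impose zero overall length change; the single axial force P common to all segments must satisfy P Σ Lᵢ/(AᵢEᵢ) = δ_free.
Σ Lᵢ/(AᵢEᵢ) = 900/(2500×28×10³) + 310/(2175×116×10³) + 725/(600×198×10³) = 2.019×10⁻⁵ mm/N.
So P = 2.186 / 2.019×10⁻⁵ = 108.3 kN, tensile.
σ_{concrete} = P / A = 108300 / 2500 = 43.32 MPa.

σ ≈ 43.3 MPa (tensile)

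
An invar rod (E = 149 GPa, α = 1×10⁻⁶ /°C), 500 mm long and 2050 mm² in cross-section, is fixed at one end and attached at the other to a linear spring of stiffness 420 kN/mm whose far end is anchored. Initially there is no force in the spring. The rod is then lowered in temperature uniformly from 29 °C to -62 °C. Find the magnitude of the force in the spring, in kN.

P ≈ 11.3 kN

Free thermal contraction: δ_free = αΔT L = 1×10⁻⁶ × 91 × 500 = 0.0455 mm.
With a force P in the spring, the elastic change of the rod is PL/(AE) and that of the spring is P/k; compatibility requires their sum to equal δ_free.
P [ L/(AE) + 1/k ] = δ_free → P [ 500/(2050×149×10³) + 1/(420×10³) ] = 0.0455.
P = 0.0455 / 4.018×10⁻⁶ = 11320 N.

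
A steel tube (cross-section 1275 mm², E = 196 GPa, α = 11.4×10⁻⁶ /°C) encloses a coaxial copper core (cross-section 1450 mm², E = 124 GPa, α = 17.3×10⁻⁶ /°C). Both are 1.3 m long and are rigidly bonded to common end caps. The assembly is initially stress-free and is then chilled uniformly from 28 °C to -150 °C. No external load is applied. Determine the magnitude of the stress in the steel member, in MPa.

σ ≈ 86.1 MPa (compressive)

The copper has the larger α, so on cooling it would change length more than the steel if both were free. The rigid plates force a common final length, so the copper is put into tension and the steel into compression, with equal and opposite forces P (no external load).
Compatibility of the two members (thermal + elastic change equal): (α₁ − α₂)ΔT = P·[1/(A₁E₁) + 1/(A₂E₂)].
|α₁ − α₂|·ΔT = 5.9×10⁻⁶ × 178 = 0.00105.
1/(A₁E₁) + 1/(A₂E₂) = 1/(1275×196×10³) + 1/(1450×124×10³) = 9.563×10⁻⁹ N⁻¹.
P = 0.00105 / 9.563×10⁻⁹ = 109800 N = 109.8 kN.
σ_{steel} = P/A₁ = 109800/1275 = 86.13 MPa, compressive.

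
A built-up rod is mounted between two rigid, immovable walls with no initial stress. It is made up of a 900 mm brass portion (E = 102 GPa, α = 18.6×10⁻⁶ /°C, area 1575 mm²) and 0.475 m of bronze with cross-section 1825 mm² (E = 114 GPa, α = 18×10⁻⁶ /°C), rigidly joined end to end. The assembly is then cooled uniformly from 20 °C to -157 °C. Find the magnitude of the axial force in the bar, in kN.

With the walls removed the bar would change length by δ_free = Σ αᵢΔT Lᵢ = 18.6×10⁻⁶×177×900 + 18×10⁻⁶×177×475 = 4.476 mm.
Since the ends are fixed, an axial force P builds up, equal in every segment, with P · Σ Lᵢ/(AᵢEᵢ) = δ_free.
Σ Lᵢ/(AᵢEᵢ) = 900/(1575×102×10³) + 475/(1825×114×10³) = 7.885×10⁻⁶ mm/N.
P = 4.476 / 7.885×10⁻⁶ = 567700 N = 567.7 kN, tensile.

P ≈ 568 kN (tensile)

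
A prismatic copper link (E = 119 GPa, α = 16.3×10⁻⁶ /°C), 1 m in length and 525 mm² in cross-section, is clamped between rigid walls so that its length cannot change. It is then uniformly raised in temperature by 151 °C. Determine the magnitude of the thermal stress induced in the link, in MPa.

σ ≈ 293 MPa (compressive)

With length fixed, the mechanical strain must cancel the thermal strain αΔT = 16.3×10⁻⁶ × 151 = 2461.3×10⁻⁶.
Hence σ = E·αΔT = 119×10³ × 2461.3×10⁻⁶ = 292.9 MPa, compressive.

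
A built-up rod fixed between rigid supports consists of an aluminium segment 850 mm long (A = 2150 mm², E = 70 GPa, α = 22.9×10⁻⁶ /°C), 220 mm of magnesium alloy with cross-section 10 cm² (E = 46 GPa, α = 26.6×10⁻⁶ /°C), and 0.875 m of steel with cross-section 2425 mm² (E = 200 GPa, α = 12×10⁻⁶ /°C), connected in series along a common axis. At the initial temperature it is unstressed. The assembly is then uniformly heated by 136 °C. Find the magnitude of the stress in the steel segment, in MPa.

σ ≈ 164 MPa (compressive)

If the supports were absent, the total length change would be Σ αᵢΔT Lᵢ = 22.9×10⁻⁶×136×850 + 26.6×10⁻⁶×136×220 + 12×10⁻⁶×136×875 = 4.871 mm.
Since the ends are fixed, an axial force P builds up, equal in every segment, with P · Σ Lᵢ/(AᵢEᵢ) = δ_free.
The series flexibility is Σ Lᵢ/(AᵢEᵢ) = 850/(2150×70×10³) + 220/(1000×46×10³) + 875/(2425×200×10³) = 1.223×10⁻⁵ mm/N.
P = 4.871 / 1.223×10⁻⁵ = 398100 N = 398.1 kN, compressive.
σ_{steel} = P / A = 398100 / 2425 = 164.2 MPa.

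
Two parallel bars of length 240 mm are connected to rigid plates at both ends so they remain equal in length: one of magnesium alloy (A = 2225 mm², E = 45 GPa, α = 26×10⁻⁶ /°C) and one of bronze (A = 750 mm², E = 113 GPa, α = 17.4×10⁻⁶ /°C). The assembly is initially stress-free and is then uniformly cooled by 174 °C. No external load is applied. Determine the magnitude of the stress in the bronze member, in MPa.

Equilibrium of a rigid end plate with no external load gives equal and opposite internal forces ±P in the two members. Since α_{magnesium alloy} > α_{bronze}, cooling drives the magnesium alloy into tension and the bronze into compression.
Compatibility of the two members (thermal + elastic change equal): (α₁ − α₂)ΔT = P·[1/(A₁E₁) + 1/(A₂E₂)].
|α₁ − α₂|·ΔT = 8.6×10⁻⁶ × 174 = 0.001496.
1/(A₁E₁) + 1/(A₂E₂) = 1/(2225×45×10³) + 1/(750×113×10³) = 2.179×10⁻⁸ N⁻¹.
P = 0.001496 / 2.179×10⁻⁸ = 68680 N = 68.68 kN.
σ_{bronze} = P/A₂ = 68680/750 = 91.58 MPa, compressive.

σ ≈ 91.6 MPa (compressive)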